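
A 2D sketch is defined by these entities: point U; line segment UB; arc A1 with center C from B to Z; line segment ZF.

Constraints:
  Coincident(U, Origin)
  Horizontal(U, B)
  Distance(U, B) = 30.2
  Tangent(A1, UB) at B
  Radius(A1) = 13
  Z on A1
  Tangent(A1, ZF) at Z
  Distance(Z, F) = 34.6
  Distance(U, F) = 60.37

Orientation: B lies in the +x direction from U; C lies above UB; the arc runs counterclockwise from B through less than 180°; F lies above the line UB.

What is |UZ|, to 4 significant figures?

45.77

U is at the origin; U and B share the same y with |UB| = 30.2 and B on the +x side, so B = (30.20, 0.000). The tangent condition forces CB to be normal to UB, so C = B + (0, 13) = (30.20, 13.00). Since CZ ⟂ ZF (tangency), |CF| = √(13.0² + 34.6²) = 36.96 regardless of where Z sits on A1. So F lies on both circle(U, 60.37) and circle(C, 36.96); the above-UB intersection is F = (34.21, 49.74). Z is the foot of the tangent from F: Z = (42.79, 16.23).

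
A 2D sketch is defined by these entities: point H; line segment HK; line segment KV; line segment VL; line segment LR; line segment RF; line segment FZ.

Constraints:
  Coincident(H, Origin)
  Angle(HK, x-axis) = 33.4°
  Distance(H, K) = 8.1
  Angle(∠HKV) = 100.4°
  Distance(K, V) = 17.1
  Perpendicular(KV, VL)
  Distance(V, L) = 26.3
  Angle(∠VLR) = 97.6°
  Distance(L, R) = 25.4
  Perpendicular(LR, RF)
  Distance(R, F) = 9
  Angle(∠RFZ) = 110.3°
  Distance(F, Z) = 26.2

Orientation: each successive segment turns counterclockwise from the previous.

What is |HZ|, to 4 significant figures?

15.36

H is at the origin; HK runs at 33.4° with length 8.1, so K = (6.762, 4.459). ∠HKV = 100.4° gives KV at 113.0° from the x-axis; with |KV| = 17.1, V = (0.08077, 20.20). The perpendicularity gives VL at right angles to KV, so VL runs at -157.0°; with |VL| = 26.3, L = (-24.13, 9.923). ∠VLR = 97.6° gives LR at -74.60° from the x-axis; with |LR| = 25.4, R = (-17.38, -14.56). LR is perpendicular to RF, so RF runs at 15.40°; with |RF| = 9.0, F = (-8.707, -12.17). ∠RFZ = 110.3° gives FZ at 85.10° from the x-axis; with |FZ| = 26.2, Z = (-6.469, 13.93). Then |HZ| = |Z − H| = 15.36.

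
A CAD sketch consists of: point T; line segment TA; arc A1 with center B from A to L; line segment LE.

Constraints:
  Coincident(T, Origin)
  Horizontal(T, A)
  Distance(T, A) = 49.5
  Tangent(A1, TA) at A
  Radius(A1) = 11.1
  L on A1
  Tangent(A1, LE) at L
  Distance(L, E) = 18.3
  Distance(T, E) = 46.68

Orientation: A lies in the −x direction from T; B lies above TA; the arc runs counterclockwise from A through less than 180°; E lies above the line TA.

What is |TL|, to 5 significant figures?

39.772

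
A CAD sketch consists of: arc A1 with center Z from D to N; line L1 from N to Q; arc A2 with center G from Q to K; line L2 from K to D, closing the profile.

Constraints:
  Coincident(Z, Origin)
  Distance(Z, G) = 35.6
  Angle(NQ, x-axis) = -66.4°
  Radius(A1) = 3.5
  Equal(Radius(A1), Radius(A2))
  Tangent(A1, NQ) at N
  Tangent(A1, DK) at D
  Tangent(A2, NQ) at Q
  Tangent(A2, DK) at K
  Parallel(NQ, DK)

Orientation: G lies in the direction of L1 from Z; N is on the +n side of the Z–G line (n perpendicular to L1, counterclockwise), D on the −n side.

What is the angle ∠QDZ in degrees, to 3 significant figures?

78.9°

The slot axis is L1's direction at -66.4°, so u = (cos -66.4°, sin -66.4°) = (0.400, -0.916) and n = (−sin -66.4°, cos -66.4°) = (0.916, 0.400). Z is at the origin and G lies 35.6 along u from Z, so G = 35.6·u = (14.3, -32.6). Tangency of A1 to both parallel lines with radius 3.5 puts N and D at Z ± 3.5·n: N = (3.21, 1.40), D = (-3.21, -1.40). Equal radii place Q and K the same way about G: Q = G + 3.5·n = (17.5, -31.2), K = G − 3.5·n = (11.0, -34.0). Then cos ∠QDZ = DQ·DZ / (|DQ||DZ|), giving 78.9°.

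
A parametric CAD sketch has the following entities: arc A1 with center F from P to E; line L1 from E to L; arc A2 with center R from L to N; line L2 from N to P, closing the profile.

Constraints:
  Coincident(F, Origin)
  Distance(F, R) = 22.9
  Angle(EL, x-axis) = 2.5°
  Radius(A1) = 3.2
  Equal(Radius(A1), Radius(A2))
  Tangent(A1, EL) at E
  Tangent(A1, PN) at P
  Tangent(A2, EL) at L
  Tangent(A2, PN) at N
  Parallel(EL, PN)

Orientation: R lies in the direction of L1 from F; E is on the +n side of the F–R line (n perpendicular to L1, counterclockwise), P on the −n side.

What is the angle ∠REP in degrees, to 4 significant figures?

82.05°

The slot axis is L1's direction at 2.5°, so u = (cos 2.5°, sin 2.5°) = (0.9990, 0.04362) and n = (−sin 2.5°, cos 2.5°) = (-0.04362, 0.9990). F is at the origin and R lies 22.9 along u from F, so R = 22.9·u = (22.88, 0.9989). Tangency of A1 to both parallel lines with radius 3.2 puts E and P at F ± 3.2·n: E = (-0.1396, 3.197), P = (0.1396, -3.197). Then cos ∠REP = ER·EP / (|ER||EP|), giving 82.05°.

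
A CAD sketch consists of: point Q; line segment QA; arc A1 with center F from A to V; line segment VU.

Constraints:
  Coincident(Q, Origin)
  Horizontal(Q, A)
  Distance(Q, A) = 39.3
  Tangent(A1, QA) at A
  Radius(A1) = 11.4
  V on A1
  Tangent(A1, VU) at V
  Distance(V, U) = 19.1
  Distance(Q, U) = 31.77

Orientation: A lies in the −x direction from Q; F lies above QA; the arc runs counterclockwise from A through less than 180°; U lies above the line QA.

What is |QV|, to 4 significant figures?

29.70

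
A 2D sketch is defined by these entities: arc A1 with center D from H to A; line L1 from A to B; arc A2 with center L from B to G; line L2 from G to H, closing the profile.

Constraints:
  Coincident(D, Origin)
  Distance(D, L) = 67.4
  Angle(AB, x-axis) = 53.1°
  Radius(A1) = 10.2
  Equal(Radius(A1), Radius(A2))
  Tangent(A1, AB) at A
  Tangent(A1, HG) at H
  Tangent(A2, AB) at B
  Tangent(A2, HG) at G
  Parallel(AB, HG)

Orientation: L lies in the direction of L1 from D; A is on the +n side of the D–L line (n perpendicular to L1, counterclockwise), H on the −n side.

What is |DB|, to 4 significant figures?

68.17

The slot axis is L1's direction at 53.1°, so u = (cos 53.1°, sin 53.1°) = (0.6004, 0.7997) and n = (−sin 53.1°, cos 53.1°) = (-0.7997, 0.6004). D is at the origin and L lies 67.4 along u from D, so L = 67.4·u = (40.47, 53.90). Tangency of A1 to both parallel lines with radius 10.2 puts A and H at D ± 10.2·n: A = (-8.157, 6.124), H = (8.157, -6.124). Equal radii place B and G the same way about L: B = L + 10.2·n = (32.31, 60.02), G = L − 10.2·n = (48.63, 47.77). Then |DB| = |B − D| = 68.17.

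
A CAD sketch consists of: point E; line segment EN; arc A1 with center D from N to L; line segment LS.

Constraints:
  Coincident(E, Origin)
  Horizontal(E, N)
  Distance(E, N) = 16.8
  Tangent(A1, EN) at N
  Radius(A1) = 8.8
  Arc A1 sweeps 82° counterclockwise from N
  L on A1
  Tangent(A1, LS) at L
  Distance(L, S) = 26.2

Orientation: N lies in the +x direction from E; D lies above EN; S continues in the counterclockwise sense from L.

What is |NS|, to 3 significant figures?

35.7

On A1, N sits at bearing -90° from D; an 82° counterclockwise sweep puts L at bearing -8°, so L = D + 8.8·(cos -8°, sin -8°) = (25.5, 7.58). Tangency of A1 to LS means the radius DL is perpendicular to LS, so LS runs along (−sin -8°, cos -8°); with |LS| = 26.2, S = (29.2, 33.5). Then |NS| = |S − N| = 35.7.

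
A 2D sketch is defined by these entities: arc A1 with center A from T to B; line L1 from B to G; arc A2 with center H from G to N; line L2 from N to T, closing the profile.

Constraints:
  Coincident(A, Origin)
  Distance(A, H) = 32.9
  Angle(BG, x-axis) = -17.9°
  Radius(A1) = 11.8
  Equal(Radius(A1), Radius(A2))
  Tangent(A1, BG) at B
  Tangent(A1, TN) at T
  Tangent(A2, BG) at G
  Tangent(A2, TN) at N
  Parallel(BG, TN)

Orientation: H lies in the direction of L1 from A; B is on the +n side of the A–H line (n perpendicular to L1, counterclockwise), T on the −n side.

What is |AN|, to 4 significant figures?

34.95

The slot axis is L1's direction at -17.9°, so u = (cos -17.9°, sin -17.9°) = (0.9516, -0.3074) and n = (−sin -17.9°, cos -17.9°) = (0.3074, 0.9516). A is at the origin and H lies 32.9 along u from A, so H = 32.9·u = (31.31, -10.11). Tangency of A1 to both parallel lines with radius 11.8 puts B and T at A ± 11.8·n: B = (3.627, 11.23), T = (-3.627, -11.23). Equal radii place G and N the same way about H: G = H + 11.8·n = (34.93, 1.117), N = H − 11.8·n = (27.68, -21.34). Then |AN| = |N − A| = 34.95.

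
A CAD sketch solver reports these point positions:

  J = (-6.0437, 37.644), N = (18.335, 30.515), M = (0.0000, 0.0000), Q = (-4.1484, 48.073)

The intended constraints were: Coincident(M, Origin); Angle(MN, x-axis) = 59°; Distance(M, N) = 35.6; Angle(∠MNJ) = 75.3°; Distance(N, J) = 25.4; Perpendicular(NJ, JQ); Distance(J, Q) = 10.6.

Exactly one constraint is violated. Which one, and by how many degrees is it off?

Perpendicular(NJ, JQ) — off by 6.00°.

M = (0.00, 0.00) ✓; MN at 59.00° ✓; |MN| = 35.60 ✓; ∠MNJ = 75.30° ✓; |NJ| = 25.40 ✓; ∠(NJ, JQ) = 84.00° ✗; |JQ| = 10.60 ✓.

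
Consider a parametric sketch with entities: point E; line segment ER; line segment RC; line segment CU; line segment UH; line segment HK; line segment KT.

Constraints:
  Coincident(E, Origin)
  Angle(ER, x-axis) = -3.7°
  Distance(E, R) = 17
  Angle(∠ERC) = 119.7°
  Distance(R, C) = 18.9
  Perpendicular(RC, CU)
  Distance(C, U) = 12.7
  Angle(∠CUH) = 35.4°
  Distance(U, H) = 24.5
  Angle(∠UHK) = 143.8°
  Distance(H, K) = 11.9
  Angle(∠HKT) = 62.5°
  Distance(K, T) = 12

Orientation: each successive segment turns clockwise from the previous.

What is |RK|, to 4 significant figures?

19.78

E is at the origin; ER runs at -3.7° with length 17.0, so R = (16.96, -1.097). ∠ERC = 119.7° gives RC at -64.00° from the x-axis; with |RC| = 18.9, C = (25.25, -18.08). RC ⟂ CU, so CU runs at -154.0°; with |CU| = 12.7, U = (13.84, -23.65). ∠CUH = 35.4° gives UH at 61.40° from the x-axis; with |UH| = 24.5, H = (25.56, -2.141). ∠UHK = 143.8° gives HK at 25.20° from the x-axis; with |HK| = 11.9, K = (36.33, 2.926). Then |RK| = |K − R| = 19.78.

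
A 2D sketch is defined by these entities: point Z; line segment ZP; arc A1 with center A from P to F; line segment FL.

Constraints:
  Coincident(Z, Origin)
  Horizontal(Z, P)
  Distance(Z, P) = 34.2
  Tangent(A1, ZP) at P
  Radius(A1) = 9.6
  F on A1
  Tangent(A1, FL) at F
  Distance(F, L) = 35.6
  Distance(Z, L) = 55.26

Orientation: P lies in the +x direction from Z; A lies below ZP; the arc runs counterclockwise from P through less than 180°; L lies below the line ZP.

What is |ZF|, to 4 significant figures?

27.09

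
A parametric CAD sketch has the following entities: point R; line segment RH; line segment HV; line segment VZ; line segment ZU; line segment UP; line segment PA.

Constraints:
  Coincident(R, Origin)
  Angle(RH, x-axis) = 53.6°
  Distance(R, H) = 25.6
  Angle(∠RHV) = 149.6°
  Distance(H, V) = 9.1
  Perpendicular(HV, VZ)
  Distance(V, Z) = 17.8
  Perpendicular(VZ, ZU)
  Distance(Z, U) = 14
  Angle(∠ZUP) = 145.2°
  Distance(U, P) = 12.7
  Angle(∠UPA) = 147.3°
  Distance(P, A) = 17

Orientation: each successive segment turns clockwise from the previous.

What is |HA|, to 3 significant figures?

22.4

R is at the origin; RH runs at 53.6° with length 25.6, so H = (15.2, 20.6). ∠RHV = 149.6° gives HV at 23.2° from the x-axis; with |HV| = 9.1, V = (23.6, 24.2). HV ⟂ VZ, so VZ runs at -66.8°; with |VZ| = 17.8, Z = (30.6, 7.83). VZ ⟂ ZU, so ZU runs at -157°; with |ZU| = 14.0, U = (17.7, 2.31). ∠ZUP = 145.2° gives UP at 168° from the x-axis; with |UP| = 12.7, P = (5.26, 4.87). ∠UPA = 147.3° gives PA at 136° from the x-axis; with |PA| = 17.0, A = (-6.91, 16.7). Then |HA| = |A − H| = 22.4.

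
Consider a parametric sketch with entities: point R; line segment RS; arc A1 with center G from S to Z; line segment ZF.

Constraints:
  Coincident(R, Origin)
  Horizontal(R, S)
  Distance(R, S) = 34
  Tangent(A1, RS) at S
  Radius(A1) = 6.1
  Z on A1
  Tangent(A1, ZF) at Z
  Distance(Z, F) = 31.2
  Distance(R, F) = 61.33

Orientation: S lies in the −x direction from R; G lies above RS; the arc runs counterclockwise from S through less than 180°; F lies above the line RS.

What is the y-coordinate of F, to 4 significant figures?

32.14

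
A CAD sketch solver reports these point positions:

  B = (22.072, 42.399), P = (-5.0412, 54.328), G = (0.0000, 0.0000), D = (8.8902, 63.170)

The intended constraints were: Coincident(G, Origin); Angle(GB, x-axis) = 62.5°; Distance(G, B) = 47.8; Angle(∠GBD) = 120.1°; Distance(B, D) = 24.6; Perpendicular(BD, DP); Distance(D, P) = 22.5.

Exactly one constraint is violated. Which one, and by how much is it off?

Distance(D, P) = 22.5 — off by 6.00.

G = (0.00, 0.00) ✓; GB at 62.50° ✓; |GB| = 47.80 ✓; ∠GBD = 120.1° ✓; |BD| = 24.60 ✓; ∠(BD, DP) = 90.00° ✓; |DP| = 16.50 ✗.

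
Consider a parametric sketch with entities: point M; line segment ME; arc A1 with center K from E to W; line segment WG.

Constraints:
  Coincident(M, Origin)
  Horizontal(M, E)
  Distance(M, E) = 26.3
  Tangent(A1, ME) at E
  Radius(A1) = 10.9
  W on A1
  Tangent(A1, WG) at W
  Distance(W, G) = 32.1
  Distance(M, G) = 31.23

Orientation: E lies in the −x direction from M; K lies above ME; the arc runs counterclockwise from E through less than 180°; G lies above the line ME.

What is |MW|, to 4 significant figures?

17.95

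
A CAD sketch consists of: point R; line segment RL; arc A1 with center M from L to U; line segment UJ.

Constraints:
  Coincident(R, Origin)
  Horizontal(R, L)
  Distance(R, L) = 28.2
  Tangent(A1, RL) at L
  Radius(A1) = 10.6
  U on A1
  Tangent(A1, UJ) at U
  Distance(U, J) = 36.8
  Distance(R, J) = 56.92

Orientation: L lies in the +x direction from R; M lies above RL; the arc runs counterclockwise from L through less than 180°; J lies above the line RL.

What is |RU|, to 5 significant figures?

40.684

R is at the origin; R and L share the same y with |RL| = 28.2 and L on the +x side, so L = (28.200, 0.0000). A1 meets RL tangentially, so ML is at right angles to RL, so M = L + (0, 10.6) = (28.200, 10.600). Since MU ⟂ UJ (tangency), |MJ| = √(10.6² + 36.8²) = 38.296 regardless of where U sits on A1. So J lies on both circle(R, 56.92) and circle(M, 38.296); the above-RL intersection is J = (29.159, 48.884). U is the foot of the tangent from J: U = (38.456, 13.278).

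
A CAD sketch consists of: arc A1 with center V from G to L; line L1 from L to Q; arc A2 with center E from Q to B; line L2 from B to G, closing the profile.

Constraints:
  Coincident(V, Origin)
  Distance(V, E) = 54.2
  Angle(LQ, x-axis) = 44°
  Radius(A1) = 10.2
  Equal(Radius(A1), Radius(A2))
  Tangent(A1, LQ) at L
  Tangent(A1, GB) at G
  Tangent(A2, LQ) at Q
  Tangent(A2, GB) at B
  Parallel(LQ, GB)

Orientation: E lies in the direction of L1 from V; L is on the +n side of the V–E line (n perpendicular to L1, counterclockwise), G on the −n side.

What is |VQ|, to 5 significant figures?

55.151

The slot axis is L1's direction at 44.0°, so u = (cos 44.0°, sin 44.0°) = (0.71934, 0.69466) and n = (−sin 44.0°, cos 44.0°) = (-0.69466, 0.71934). V is at the origin and E lies 54.2 along u from V, so E = 54.2·u = (38.988, 37.650). Tangency of A1 to both parallel lines with radius 10.2 puts L and G at V ± 10.2·n: L = (-7.0855, 7.3373), G = (7.0855, -7.3373). Equal radii place Q and B the same way about E: Q = E + 10.2·n = (31.903, 44.988), B = E − 10.2·n = (46.074, 30.313). Then |VQ| = |Q − V| = 55.151.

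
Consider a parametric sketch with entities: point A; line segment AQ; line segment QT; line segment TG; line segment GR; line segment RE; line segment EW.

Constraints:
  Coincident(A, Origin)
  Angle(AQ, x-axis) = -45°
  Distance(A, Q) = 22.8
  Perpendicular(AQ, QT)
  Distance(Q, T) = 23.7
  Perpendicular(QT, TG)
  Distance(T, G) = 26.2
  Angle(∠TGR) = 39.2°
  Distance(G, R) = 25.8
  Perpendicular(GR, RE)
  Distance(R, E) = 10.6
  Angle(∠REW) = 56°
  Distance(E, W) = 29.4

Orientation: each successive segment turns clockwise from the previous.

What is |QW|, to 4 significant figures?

34.10

GR ⟂ RE, so RE runs at -95.80°; with |RE| = 10.6, E = (5.434, -27.51). ∠REW = 56.0° gives EW at 140.2° from the x-axis; with |EW| = 29.4, W = (-17.15, -8.688). Then |QW| = |W − Q| = 34.10.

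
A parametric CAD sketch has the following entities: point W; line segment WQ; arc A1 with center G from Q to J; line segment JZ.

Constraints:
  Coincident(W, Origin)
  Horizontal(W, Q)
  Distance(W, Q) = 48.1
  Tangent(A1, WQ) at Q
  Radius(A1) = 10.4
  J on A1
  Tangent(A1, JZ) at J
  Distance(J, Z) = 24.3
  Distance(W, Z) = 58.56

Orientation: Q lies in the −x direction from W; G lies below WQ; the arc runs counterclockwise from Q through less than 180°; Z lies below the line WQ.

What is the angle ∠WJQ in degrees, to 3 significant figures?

44.2°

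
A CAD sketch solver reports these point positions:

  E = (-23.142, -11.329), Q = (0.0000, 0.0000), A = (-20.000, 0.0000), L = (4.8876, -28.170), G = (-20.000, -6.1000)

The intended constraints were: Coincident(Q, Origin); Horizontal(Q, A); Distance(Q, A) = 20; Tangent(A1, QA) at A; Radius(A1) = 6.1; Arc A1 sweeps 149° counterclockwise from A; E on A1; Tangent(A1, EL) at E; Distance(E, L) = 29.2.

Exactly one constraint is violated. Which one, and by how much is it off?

Distance(E, L) = 29.2 — off by 3.50.

Q = (0.00, 0.00) ✓; Q.y = 0.00, A.y = 0.00 ✓; |QA| = 20.00 ✓; ∠(GA, AQ) = 90.00° ✓; |GA| = 6.100 ✓; bearing(G→E) − bearing(G→A) = 149.0° ✓; |GE| = 6.100 ✓; ∠(GE, EL) = 90.00° ✓; |EL| = 32.70 ✗.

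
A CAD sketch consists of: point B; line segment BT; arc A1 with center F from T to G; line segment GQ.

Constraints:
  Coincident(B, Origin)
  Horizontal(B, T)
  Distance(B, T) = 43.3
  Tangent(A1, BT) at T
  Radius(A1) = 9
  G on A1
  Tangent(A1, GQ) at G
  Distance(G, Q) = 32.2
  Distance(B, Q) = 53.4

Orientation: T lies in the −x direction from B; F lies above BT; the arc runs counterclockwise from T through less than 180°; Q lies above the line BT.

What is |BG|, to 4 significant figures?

35.44

B is at the origin; BT is horizontal with |BT| = 43.3 and T on the −x side, so T = (-43.30, 0.000). A1 meets BT tangentially, so FT is at right angles to BT, so F = T + (0, 9) = (-43.30, 9.000). Since FG ⟂ GQ (tangency), |FQ| = √(9.0² + 32.2²) = 33.43 regardless of where G sits on A1. So Q lies on both circle(B, 53.4) and circle(F, 33.43); the above-BT intersection is Q = (-34.06, 41.13). G is the foot of the tangent from Q: G = (-34.30, 8.932).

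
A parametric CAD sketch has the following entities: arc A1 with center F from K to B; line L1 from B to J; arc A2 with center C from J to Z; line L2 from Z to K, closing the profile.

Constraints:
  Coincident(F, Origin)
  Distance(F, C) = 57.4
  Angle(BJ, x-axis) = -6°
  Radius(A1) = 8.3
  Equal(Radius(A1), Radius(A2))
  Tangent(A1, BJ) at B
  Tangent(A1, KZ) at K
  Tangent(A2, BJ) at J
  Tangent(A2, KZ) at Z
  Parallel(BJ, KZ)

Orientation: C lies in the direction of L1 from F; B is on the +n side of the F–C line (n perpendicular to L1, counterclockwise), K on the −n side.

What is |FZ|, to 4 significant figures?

58.00

The slot axis is L1's direction at -6.0°, so u = (cos -6.0°, sin -6.0°) = (0.9945, -0.1045) and n = (−sin -6.0°, cos -6.0°) = (0.1045, 0.9945). F is at the origin and C lies 57.4 along u from F, so C = 57.4·u = (57.09, -6.000). Tangency of A1 to both parallel lines with radius 8.3 puts B and K at F ± 8.3·n: B = (0.8676, 8.255), K = (-0.8676, -8.255). Equal radii place J and Z the same way about C: J = C + 8.3·n = (57.95, 2.255), Z = C − 8.3·n = (56.22, -14.25). Then |FZ| = |Z − F| = 58.00.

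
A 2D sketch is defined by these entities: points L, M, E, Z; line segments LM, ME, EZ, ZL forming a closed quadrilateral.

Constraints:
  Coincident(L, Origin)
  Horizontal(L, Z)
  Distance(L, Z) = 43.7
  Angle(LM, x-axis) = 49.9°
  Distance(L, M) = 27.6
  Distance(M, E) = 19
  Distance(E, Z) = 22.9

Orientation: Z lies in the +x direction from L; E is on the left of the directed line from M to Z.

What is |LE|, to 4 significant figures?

42.75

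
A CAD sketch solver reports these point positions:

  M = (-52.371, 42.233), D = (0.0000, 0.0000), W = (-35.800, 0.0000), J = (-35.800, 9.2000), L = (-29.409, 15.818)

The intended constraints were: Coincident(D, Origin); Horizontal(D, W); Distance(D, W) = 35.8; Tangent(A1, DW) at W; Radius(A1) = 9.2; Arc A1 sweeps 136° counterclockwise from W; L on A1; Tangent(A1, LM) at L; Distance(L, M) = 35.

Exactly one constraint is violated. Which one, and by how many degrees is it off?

Tangent(A1, LM) at L — off by 5.00°.

D = (0.00, 0.00) ✓; D.y = 0.00, W.y = 0.00 ✓; |DW| = 35.80 ✓; ∠(JW, WD) = 90.00° ✓; |JW| = 9.200 ✓; bearing(J→L) − bearing(J→W) = 136.0° ✓; |JL| = 9.200 ✓; ∠(JL, LM) = 95.00° ✗; |LM| = 35.00 ✓.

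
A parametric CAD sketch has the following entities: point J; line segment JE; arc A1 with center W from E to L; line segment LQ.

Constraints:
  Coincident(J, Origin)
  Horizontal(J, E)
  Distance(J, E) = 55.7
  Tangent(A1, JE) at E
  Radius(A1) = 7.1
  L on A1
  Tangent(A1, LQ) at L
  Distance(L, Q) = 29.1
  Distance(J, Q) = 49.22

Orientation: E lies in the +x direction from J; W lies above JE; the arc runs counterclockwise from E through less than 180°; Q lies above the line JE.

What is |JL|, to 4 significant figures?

61.56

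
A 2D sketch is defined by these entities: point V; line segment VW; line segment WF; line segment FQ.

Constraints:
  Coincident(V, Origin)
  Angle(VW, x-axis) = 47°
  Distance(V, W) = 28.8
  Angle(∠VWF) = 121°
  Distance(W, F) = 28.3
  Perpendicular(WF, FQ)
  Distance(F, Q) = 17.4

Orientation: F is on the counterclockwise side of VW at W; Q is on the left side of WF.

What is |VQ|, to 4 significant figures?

43.74

V is at the origin; VW runs at 47.0° with length 28.8, so W = 28.8·(cos 47.0°, sin 47.0°) = (19.64, 21.06). ∠VWF = 121.0°, so WF runs at 47.0° + (180° − 121.0°) = 106.0° from the x-axis; with |WF| = 28.3, F = W + 28.3·(cos 106.0°, sin 106.0°) = (11.84, 48.27). The perpendicularity gives FQ at right angles to WF; with |FQ| = 17.4 on the left of WF, Q = F + 17.4·(-0.9613, -0.2756) = (-4.885, 43.47). Then |VQ| = |Q − V| = 43.74.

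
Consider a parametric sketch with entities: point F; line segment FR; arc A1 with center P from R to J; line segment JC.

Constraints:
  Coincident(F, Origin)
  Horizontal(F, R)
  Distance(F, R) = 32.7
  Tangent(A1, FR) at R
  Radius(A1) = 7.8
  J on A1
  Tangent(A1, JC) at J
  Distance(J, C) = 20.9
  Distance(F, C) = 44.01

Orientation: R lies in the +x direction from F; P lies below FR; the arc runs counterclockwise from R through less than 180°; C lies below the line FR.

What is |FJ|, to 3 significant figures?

27.3

Checks: F = (0.00, 0.00) ✓; |PJ| = 7.800 ✓; ∠(PJ, JC) = 90.00° ✓; |JC| = 20.90 ✓; |FC| = 44.01 ✓.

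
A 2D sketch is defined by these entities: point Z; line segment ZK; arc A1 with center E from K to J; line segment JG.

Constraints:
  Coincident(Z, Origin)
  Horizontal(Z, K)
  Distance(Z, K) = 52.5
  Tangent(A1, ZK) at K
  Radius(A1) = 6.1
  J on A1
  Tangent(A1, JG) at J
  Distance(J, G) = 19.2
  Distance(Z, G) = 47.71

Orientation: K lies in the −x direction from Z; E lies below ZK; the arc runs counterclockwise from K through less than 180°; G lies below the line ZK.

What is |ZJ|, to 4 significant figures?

57.44

Checks: |EJ| = 6.100 ✓; ∠(EJ, JG) = 90.00° ✓; |JG| = 19.20 ✓; |ZG| = 47.71 ✓.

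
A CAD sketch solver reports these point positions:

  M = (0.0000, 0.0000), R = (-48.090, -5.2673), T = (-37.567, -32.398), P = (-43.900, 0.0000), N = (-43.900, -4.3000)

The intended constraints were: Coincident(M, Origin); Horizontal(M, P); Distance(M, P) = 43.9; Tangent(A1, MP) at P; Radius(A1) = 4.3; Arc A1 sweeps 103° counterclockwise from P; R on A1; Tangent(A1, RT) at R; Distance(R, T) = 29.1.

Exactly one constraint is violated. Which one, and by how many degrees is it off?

Tangent(A1, RT) at R — off by 8.20°.

M = (0.00, 0.00) ✓; M.y = 0.00, P.y = 0.00 ✓; |MP| = 43.90 ✓; ∠(NP, PM) = 90.00° ✓; |NP| = 4.300 ✓; bearing(N→R) − bearing(N→P) = 103.0° ✓; |NR| = 4.300 ✓; ∠(NR, RT) = 81.80° ✗; |RT| = 29.10 ✓.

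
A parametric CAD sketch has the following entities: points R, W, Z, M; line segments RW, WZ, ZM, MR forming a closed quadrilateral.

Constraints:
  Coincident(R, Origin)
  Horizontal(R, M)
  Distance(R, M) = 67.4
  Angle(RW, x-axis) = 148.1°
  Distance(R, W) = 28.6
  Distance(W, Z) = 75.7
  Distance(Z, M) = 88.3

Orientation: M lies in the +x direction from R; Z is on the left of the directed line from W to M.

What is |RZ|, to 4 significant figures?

78.42

R is at the origin; R and M share the same y with |RM| = 67.4 and M in +x, so M = (67.4, 0). RW runs at 148.1° with |RW| = 28.6, so W = (-24.28, 15.11). Z is determined by |WZ| = 75.7 and |ZM| = 88.3 together: it lies at the intersection of circle(W, 75.7) and circle(M, 88.3). With |WM| = 92.92, the foot of the radical line on WM is 35.34 from W and the perpendicular offset is √(75.7² − 35.34²) = 66.94. Taking the left-of-WM solution: Z = (21.48, 75.42).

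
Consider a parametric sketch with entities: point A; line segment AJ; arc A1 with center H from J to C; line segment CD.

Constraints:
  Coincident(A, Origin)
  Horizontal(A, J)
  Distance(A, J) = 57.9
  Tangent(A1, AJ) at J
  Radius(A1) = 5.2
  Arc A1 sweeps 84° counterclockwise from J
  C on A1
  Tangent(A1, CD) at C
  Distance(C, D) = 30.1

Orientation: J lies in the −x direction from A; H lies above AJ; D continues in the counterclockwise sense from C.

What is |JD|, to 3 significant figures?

35.6

On A1, J sits at bearing -90° from H; an 84° counterclockwise sweep puts C at bearing -6°, so C = H + 5.2·(cos -6°, sin -6°) = (-52.7, 4.66). The tangent condition forces HC to be normal to CD, so CD runs along (−sin -6°, cos -6°); with |CD| = 30.1, D = (-49.6, 34.6). Then |JD| = |D − J| = 35.6.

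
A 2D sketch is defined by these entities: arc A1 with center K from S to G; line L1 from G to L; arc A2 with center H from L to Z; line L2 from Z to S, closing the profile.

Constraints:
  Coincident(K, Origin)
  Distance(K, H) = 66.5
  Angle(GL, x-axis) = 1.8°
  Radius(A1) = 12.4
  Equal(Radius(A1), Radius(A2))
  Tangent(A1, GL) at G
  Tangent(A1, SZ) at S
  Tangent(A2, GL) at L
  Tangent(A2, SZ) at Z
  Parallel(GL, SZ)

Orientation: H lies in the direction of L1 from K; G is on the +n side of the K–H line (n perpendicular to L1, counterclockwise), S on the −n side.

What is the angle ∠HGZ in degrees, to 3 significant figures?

9.89°

Tangency of A1 to both parallel lines with radius 12.4 puts G and S at K ± 12.4·n: G = (-0.389, 12.4), S = (0.389, -12.4). Equal radii place L and Z the same way about H: L = H + 12.4·n = (66.1, 14.5), Z = H − 12.4·n = (66.9, -10.3). Then cos ∠HGZ = GH·GZ / (|GH||GZ|), giving 9.89°.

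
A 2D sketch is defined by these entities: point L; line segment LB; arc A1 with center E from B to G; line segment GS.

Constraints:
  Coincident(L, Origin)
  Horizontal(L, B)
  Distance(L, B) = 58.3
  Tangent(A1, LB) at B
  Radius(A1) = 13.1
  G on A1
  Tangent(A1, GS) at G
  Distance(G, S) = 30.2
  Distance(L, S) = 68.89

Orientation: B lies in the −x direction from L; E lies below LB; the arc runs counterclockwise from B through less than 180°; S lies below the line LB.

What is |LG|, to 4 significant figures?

72.06

L is at the origin; L and B share the same y with |LB| = 58.3 and B on the −x side, so B = (-58.30, 0.000). A1 meets LB tangentially, so EB is at right angles to LB, so E = B + (0, -13.1) = (-58.30, -13.10). Since EG ⟂ GS (tangency), |ES| = √(13.1² + 30.2²) = 32.92 regardless of where G sits on A1. So S lies on both circle(L, 68.89) and circle(E, 32.92); the below-LB intersection is S = (-51.83, -45.38). G is the foot of the tangent from S: G = (-69.06, -20.57).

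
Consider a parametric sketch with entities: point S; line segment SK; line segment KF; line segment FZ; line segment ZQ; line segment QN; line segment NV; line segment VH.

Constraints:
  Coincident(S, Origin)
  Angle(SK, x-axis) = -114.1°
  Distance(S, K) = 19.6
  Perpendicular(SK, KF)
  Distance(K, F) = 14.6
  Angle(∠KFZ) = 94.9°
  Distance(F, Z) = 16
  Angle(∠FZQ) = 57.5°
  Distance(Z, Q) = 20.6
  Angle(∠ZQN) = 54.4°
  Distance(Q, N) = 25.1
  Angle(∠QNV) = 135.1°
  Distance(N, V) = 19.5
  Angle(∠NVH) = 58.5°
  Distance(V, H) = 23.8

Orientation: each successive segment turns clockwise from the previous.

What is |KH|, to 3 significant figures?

26.4

S is at the origin; SK runs at -114.1° with length 19.6, so K = (-8.00, -17.9). SK is perpendicular to KF, so KF runs at 156°; with |KF| = 14.6, F = (-21.3, -11.9). ∠KFZ = 94.9° gives FZ at 70.8° from the x-axis; with |FZ| = 16.0, Z = (-16.1, 3.18). ∠FZQ = 57.5° gives ZQ at -51.7° from the x-axis; with |ZQ| = 20.6, Q = (-3.30, -13.0). ∠ZQN = 54.4° gives QN at -177° from the x-axis; with |QN| = 25.1, N = (-28.4, -14.2). ∠QNV = 135.1° gives NV at 138° from the x-axis; with |NV| = 19.5, V = (-42.8, -1.07). ∠NVH = 58.5° gives VH at 16.3° from the x-axis; with |VH| = 23.8, H = (-20.0, 5.61). Then |KH| = |H − K| = 26.4.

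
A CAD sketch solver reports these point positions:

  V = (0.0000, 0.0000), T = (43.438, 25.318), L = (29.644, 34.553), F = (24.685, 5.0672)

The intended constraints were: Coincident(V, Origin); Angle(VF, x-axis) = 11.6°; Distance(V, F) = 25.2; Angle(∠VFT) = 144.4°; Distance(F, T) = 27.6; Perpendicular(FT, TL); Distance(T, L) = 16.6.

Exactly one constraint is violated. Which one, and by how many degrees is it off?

Perpendicular(FT, TL) — off by 9.00°.

V = (0.00, 0.00) ✓; VF at 11.60° ✓; |VF| = 25.20 ✓; ∠VFT = 144.4° ✓; |FT| = 27.60 ✓; ∠(FT, TL) = 99.00° ✗; |TL| = 16.60 ✓.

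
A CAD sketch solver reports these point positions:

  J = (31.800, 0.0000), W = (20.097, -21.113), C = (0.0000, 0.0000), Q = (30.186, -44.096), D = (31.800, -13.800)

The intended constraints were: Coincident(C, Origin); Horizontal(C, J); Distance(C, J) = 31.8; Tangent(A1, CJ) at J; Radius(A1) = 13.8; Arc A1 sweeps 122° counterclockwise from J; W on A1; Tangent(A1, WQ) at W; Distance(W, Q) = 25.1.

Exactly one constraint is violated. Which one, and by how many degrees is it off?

Tangent(A1, WQ) at W — off by 8.30°.

C = (0.00, 0.00) ✓; C.y = 0.00, J.y = 0.00 ✓; |CJ| = 31.80 ✓; ∠(DJ, JC) = 90.00° ✓; |DJ| = 13.80 ✓; bearing(D→W) − bearing(D→J) = 122.0° ✓; |DW| = 13.80 ✓; ∠(DW, WQ) = 98.30° ✗; |WQ| = 25.10 ✓.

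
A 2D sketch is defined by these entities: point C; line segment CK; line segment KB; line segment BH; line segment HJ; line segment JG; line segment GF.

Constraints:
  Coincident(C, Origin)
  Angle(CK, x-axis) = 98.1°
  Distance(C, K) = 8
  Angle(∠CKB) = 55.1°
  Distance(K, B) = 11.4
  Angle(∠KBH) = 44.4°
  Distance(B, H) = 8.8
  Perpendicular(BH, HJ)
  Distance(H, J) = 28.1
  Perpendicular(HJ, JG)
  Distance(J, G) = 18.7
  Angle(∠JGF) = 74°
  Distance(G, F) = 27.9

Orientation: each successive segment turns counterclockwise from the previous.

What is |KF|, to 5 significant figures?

12.331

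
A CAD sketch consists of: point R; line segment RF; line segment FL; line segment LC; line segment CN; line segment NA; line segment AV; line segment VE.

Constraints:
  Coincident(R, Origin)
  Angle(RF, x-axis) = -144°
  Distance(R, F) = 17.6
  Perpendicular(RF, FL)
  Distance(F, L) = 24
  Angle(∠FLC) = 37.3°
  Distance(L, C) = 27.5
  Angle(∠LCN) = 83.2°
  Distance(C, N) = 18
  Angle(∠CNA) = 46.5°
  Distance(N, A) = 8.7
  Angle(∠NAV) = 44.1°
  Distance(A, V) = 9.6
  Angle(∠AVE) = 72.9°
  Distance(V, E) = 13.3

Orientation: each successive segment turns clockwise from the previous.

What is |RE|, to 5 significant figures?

24.550

R is at the origin; RF runs at -144.0° with length 17.6, so F = (-14.239, -10.345). RF is perpendicular to FL, so FL runs at 126.00°; with |FL| = 24.0, L = (-28.346, 9.0714). ∠FLC = 37.3° gives LC at -16.700° from the x-axis; with |LC| = 27.5, C = (-2.0054, 1.1690). ∠LCN = 83.2° gives CN at -113.50° from the x-axis; with |CN| = 18.0, N = (-9.1829, -15.338). ∠CNA = 46.5° gives NA at 113.00° from the x-axis; with |NA| = 8.7, A = (-12.582, -7.3297). ∠NAV = 44.1° gives AV at -22.900° from the x-axis; with |AV| = 9.6, V = (-3.7389, -11.065). ∠AVE = 72.9° gives VE at -130.00° from the x-axis; with |VE| = 13.3, E = (-12.288, -21.254). Then |RE| = |E − R| = 24.550.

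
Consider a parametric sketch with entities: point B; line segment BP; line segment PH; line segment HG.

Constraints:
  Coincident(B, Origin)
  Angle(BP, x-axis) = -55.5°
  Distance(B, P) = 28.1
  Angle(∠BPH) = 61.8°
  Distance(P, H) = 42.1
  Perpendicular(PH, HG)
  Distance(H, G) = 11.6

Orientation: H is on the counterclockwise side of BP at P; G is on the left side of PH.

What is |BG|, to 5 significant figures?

31.686

∠BPH = 61.8°, so PH runs at -55.5° + (180° − 61.8°) = 62.700° from the x-axis; with |PH| = 42.1, H = P + 42.1·(cos 62.700°, sin 62.700°) = (35.225, 14.253). The perpendicularity gives HG at right angles to PH; with |HG| = 11.6 on the left of PH, G = H + 11.6·(-0.88862, 0.45865) = (24.917, 19.573). Then |BG| = |G − B| = 31.686.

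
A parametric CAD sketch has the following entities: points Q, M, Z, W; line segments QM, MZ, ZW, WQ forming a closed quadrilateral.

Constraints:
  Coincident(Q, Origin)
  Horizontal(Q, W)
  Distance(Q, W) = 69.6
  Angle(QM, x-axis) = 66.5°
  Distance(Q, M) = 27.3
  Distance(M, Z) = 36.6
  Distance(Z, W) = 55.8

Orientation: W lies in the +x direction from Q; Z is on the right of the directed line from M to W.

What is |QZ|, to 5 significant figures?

18.773

Checks: |MZ| = 36.60 ✓; |ZW| = 55.80 ✓.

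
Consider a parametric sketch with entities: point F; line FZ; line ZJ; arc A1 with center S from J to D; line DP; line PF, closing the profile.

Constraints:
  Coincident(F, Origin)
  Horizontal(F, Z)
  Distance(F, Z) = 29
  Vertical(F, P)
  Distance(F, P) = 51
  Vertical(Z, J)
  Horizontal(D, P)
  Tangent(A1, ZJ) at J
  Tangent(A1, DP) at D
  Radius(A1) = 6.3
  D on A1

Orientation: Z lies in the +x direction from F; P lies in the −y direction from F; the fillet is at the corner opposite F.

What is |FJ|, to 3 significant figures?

53.3

The virtual corner opposite F is at (29.0, -51.0). The tangent condition forces SJ to be normal to ZJ and tangency of A1 to DP means the radius SD is perpendicular to DP, with radius 6.3, so the center S sits 6.3 in from both sides at S = (22.7, -44.7). That places the tangent points at J = (29.0, -44.7) on ZJ and D = (22.7, -51.0) on DP. Then |FJ| = |J − F| = 53.3.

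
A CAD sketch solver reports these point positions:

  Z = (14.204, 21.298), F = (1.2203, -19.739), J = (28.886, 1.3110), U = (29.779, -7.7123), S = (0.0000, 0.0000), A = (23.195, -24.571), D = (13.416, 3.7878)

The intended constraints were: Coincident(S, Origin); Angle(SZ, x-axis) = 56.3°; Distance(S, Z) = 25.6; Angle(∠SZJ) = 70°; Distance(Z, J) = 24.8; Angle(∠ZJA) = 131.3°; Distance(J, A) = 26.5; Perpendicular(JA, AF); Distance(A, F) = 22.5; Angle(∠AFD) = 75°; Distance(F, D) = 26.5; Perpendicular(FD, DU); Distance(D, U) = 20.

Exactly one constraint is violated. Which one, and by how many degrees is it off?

Perpendicular(FD, DU) — off by 7.70°.

S = (0.00, 0.00) ✓; SZ at 56.30° ✓; |SZ| = 25.60 ✓; ∠SZJ = 70.00° ✓; |ZJ| = 24.80 ✓; ∠ZJA = 131.3° ✓; |JA| = 26.50 ✓; ∠(JA, AF) = 90.00° ✓; |AF| = 22.50 ✓; ∠AFD = 75.00° ✓; |FD| = 26.50 ✓; ∠(FD, DU) = 97.70° ✗; |DU| = 20.00 ✓.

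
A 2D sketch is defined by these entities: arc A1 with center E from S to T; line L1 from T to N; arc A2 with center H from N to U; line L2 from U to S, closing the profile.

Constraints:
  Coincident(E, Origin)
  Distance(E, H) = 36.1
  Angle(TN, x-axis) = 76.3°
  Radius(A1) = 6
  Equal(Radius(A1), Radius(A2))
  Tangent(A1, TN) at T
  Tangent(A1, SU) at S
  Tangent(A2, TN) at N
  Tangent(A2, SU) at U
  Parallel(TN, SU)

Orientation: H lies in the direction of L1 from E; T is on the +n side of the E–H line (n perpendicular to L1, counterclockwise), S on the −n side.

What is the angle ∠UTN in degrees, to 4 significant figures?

18.39°

The slot axis is L1's direction at 76.3°, so u = (cos 76.3°, sin 76.3°) = (0.2368, 0.9715) and n = (−sin 76.3°, cos 76.3°) = (-0.9715, 0.2368). E is at the origin and H lies 36.1 along u from E, so H = 36.1·u = (8.550, 35.07). Tangency of A1 to both parallel lines with radius 6.0 puts T and S at E ± 6.0·n: T = (-5.829, 1.421), S = (5.829, -1.421). Equal radii place N and U the same way about H: N = H + 6.0·n = (2.721, 36.49), U = H − 6.0·n = (14.38, 33.65). Then cos ∠UTN = TU·TN / (|TU||TN|), giving 18.39°.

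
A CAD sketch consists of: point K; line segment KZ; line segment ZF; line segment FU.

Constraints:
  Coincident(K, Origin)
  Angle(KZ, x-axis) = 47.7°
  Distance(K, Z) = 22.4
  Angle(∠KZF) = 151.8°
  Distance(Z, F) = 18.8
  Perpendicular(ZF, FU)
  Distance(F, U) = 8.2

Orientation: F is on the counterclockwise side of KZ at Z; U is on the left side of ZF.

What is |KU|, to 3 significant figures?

38.6

K is at the origin; KZ runs at 47.7° with length 22.4, so Z = 22.4·(cos 47.7°, sin 47.7°) = (15.1, 16.6). ∠KZF = 151.8°, so ZF runs at 47.7° + (180° − 151.8°) = 75.9° from the x-axis; with |ZF| = 18.8, F = Z + 18.8·(cos 75.9°, sin 75.9°) = (19.7, 34.8). ZF is perpendicular to FU; with |FU| = 8.2 on the left of ZF, U = F + 8.2·(-0.970, 0.244) = (11.7, 36.8). Then |KU| = |U − K| = 38.6.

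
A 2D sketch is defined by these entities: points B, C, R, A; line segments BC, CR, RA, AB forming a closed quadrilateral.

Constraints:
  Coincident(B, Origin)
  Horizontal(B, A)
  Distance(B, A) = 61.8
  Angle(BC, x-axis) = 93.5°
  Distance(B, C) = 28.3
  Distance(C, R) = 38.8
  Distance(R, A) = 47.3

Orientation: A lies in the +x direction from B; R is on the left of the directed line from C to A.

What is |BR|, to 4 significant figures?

52.93

B is at the origin; BA is horizontal with |BA| = 61.8 and A in +x, so A = (61.8, 0). BC runs at 93.5° with |BC| = 28.3, so C = (-1.728, 28.25). R is determined by |CR| = 38.8 and |RA| = 47.3 together: it lies at the intersection of circle(C, 38.8) and circle(A, 47.3). With |CA| = 69.52, the foot of the radical line on CA is 29.50 from C and the perpendicular offset is √(38.8² − 29.50²) = 25.20. Taking the left-of-CA solution: R = (35.47, 39.29).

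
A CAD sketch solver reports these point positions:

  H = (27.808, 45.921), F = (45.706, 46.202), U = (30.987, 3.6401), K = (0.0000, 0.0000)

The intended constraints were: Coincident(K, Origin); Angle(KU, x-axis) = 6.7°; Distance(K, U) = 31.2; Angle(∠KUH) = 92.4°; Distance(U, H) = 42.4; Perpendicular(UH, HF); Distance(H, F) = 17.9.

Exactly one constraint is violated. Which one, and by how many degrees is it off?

Perpendicular(UH, HF) — off by 3.40°.

K = (0.00, 0.00) ✓; KU at 6.700° ✓; |KU| = 31.20 ✓; ∠KUH = 92.40° ✓; |UH| = 42.40 ✓; ∠(UH, HF) = 93.40° ✗; |HF| = 17.90 ✓.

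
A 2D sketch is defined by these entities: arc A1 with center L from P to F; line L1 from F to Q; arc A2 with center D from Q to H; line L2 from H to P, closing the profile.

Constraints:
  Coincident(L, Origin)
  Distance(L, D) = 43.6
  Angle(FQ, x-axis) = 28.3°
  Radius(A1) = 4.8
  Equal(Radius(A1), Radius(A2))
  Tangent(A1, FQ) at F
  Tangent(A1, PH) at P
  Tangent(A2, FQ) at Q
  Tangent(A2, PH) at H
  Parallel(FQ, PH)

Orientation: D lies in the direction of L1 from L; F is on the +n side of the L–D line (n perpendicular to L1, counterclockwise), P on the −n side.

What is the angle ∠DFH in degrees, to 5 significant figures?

6.1350°

Tangency of A1 to both parallel lines with radius 4.8 puts F and P at L ± 4.8·n: F = (-2.2756, 4.2263), P = (2.2756, -4.2263). Equal radii place Q and H the same way about D: Q = D + 4.8·n = (36.113, 24.897), H = D − 4.8·n = (40.664, 16.444). Then cos ∠DFH = FD·FH / (|FD||FH|), giving 6.1350°.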